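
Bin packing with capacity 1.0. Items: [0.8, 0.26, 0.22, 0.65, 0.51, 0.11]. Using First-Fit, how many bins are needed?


Place items sequentially using First-Fit:
  Item 0.8 -> new Bin 1
  Item 0.26 -> new Bin 2
  Item 0.22 -> Bin 2 (now 0.48)
  Item 0.65 -> new Bin 3
  Item 0.51 -> Bin 2 (now 0.99)
  Item 0.11 -> Bin 1 (now 0.91)
Total bins used = 3

3


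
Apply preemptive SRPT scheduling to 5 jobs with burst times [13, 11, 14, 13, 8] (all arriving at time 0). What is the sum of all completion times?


Since all jobs arrive at t=0, SRPT equals SPT ordering.
SPT order: [8, 11, 13, 13, 14]
Completion times:
  Job 1: p=8, C=8
  Job 2: p=11, C=19
  Job 3: p=13, C=32
  Job 4: p=13, C=45
  Job 5: p=14, C=59
Total completion time = 8 + 19 + 32 + 45 + 59 = 163

163


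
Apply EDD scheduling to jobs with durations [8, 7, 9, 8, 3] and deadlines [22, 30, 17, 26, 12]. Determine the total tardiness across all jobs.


Sort by due date (EDD order): [(3, 12), (9, 17), (8, 22), (8, 26), (7, 30)]
Compute completion times and tardiness:
  Job 1: p=3, d=12, C=3, tardiness=max(0,3-12)=0
  Job 2: p=9, d=17, C=12, tardiness=max(0,12-17)=0
  Job 3: p=8, d=22, C=20, tardiness=max(0,20-22)=0
  Job 4: p=8, d=26, C=28, tardiness=max(0,28-26)=2
  Job 5: p=7, d=30, C=35, tardiness=max(0,35-30)=5
Total tardiness = 7

7


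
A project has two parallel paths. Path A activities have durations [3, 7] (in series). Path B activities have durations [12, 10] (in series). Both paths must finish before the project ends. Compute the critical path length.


Path A total = 3 + 7 = 10
Path B total = 12 + 10 = 22
Critical path = longest path = max(10, 22) = 22

22


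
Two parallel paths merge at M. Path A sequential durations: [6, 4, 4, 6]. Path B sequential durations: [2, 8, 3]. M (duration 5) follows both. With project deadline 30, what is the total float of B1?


Forward pass: ES(B1) = sum of predecessors on chain B = 0
EF = ES + duration = 0 + 2 = 2
Backward pass: LF(M) = deadline = 30; LS(M) = 30 - 5 = 25
LF(B1) = LS(M) - sum(successors on chain B) = 25 - 11 = 14
LS = LF - duration = 14 - 2 = 12
Total float = LS - ES = 12 - 0 = 12

12


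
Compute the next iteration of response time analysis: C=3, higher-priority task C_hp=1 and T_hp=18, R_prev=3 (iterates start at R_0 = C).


R_next = C + ceil(R_prev / T_hp) * C_hp
ceil(3 / 18) = ceil(0.1667) = 1
Interference = 1 * 1 = 1
R_next = 3 + 1 = 4

4


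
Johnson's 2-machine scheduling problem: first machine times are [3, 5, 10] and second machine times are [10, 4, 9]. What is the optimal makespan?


Apply Johnson's rule:
  Group 1 (a <= b): [(1, 3, 10)]
  Group 2 (a > b): [(3, 10, 9), (2, 5, 4)]
Optimal job order: [1, 3, 2]
Schedule:
  Job 1: M1 done at 3, M2 done at 13
  Job 3: M1 done at 13, M2 done at 22
  Job 2: M1 done at 18, M2 done at 26
Makespan = 26

26


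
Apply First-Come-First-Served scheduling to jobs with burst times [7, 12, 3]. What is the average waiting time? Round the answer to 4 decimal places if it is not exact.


FCFS order (as given): [7, 12, 3]
Waiting times:
  Job 1: wait = 0
  Job 2: wait = 7
  Job 3: wait = 19
Sum of waiting times = 26
Average waiting time = 26/3 = 8.6667

8.6667


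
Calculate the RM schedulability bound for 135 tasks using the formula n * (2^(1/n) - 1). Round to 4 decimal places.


Compute 2^(1/135) = 1.0051476273
Subtract 1: 1.0051476273 - 1 = 0.0051476273
Multiply by n: 135 * 0.0051476273 = 0.6949296855
Round to 4 dp: 0.6949

0.6949


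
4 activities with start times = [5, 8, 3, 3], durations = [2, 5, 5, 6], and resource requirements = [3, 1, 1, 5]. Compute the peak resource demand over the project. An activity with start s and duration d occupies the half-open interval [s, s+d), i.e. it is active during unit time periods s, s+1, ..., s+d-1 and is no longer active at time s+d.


Each activity i is active on [start_i, start_i + duration_i).
Compute total resource usage per time slot:
  t=0: active resources = [], total = 0
  t=1: active resources = [], total = 0
  t=2: active resources = [], total = 0
  t=3: active resources = [1, 5], total = 6
  t=4: active resources = [1, 5], total = 6
  t=5: active resources = [3, 1, 5], total = 9
  t=6: active resources = [3, 1, 5], total = 9
  t=7: active resources = [1, 5], total = 6
  t=8: active resources = [1, 5], total = 6
  t=9: active resources = [1], total = 1
  t=10: active resources = [1], total = 1
  t=11: active resources = [1], total = 1
  t=12: active resources = [1], total = 1
Peak resource demand = 9

9


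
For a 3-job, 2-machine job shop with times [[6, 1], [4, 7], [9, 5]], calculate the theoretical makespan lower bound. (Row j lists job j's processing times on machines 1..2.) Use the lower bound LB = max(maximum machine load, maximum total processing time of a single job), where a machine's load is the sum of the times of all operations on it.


Machine loads:
  Machine 1: 6 + 4 + 9 = 19
  Machine 2: 1 + 7 + 5 = 13
Max machine load = 19
Job totals:
  Job 1: 7
  Job 2: 11
  Job 3: 14
Max job total = 14
Lower bound = max(19, 14) = 19

19


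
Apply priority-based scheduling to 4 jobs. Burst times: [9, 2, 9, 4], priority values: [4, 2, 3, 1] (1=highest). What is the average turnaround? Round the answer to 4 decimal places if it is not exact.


Sort by priority (ascending = highest first):
Order: [(1, 4), (2, 2), (3, 9), (4, 9)]
Completion times:
  Priority 1, burst=4, C=4
  Priority 2, burst=2, C=6
  Priority 3, burst=9, C=15
  Priority 4, burst=9, C=24
Average turnaround = 49/4 = 12.25

12.25


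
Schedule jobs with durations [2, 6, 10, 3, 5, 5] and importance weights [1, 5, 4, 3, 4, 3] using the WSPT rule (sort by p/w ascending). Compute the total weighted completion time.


Compute p/w ratios and sort ascending (WSPT): [(3, 3), (6, 5), (5, 4), (5, 3), (2, 1), (10, 4)]
Compute weighted completion times:
  Job (p=3,w=3): C=3, w*C=3*3=9
  Job (p=6,w=5): C=9, w*C=5*9=45
  Job (p=5,w=4): C=14, w*C=4*14=56
  Job (p=5,w=3): C=19, w*C=3*19=57
  Job (p=2,w=1): C=21, w*C=1*21=21
  Job (p=10,w=4): C=31, w*C=4*31=124
Total weighted completion time = 312

312


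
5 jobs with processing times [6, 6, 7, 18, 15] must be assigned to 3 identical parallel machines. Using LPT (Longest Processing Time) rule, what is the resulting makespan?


Sort jobs in decreasing order (LPT): [18, 15, 7, 6, 6]
Assign each job to the least loaded machine:
  Machine 1: jobs [18], load = 18
  Machine 2: jobs [15], load = 15
  Machine 3: jobs [7, 6, 6], load = 19
Makespan = max load = 19

19


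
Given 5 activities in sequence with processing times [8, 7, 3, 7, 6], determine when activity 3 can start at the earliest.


Activity 3 starts after activities 1 through 2 complete.
Predecessor durations: [8, 7]
ES = 8 + 7 = 15

15


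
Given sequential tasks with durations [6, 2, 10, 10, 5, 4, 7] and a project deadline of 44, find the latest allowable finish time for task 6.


LF(activity 6) = deadline - sum of successor durations
Successors: activities 7 through 7 with durations [7]
Sum of successor durations = 7
LF = 44 - 7 = 37

37


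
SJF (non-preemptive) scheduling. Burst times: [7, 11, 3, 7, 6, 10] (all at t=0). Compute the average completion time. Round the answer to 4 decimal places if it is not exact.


SJF order (ascending): [3, 6, 7, 7, 10, 11]
Completion times:
  Job 1: burst=3, C=3
  Job 2: burst=6, C=9
  Job 3: burst=7, C=16
  Job 4: burst=7, C=23
  Job 5: burst=10, C=33
  Job 6: burst=11, C=44
Average completion = 128/6 = 21.3333

21.3333


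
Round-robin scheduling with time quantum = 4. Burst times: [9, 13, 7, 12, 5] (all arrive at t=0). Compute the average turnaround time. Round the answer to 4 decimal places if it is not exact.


Time quantum = 4
Execution trace:
  J1 runs 4 units, time = 4
  J2 runs 4 units, time = 8
  J3 runs 4 units, time = 12
  J4 runs 4 units, time = 16
  J5 runs 4 units, time = 20
  J1 runs 4 units, time = 24
  J2 runs 4 units, time = 28
  J3 runs 3 units, time = 31
  J4 runs 4 units, time = 35
  J5 runs 1 units, time = 36
  J1 runs 1 units, time = 37
  J2 runs 4 units, time = 41
  J4 runs 4 units, time = 45
  J2 runs 1 units, time = 46
Finish times: [37, 46, 31, 45, 36]
Average turnaround = 195/5 = 39.0

39.0


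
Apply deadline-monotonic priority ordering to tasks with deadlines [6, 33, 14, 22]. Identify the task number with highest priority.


Sort tasks by relative deadline (ascending):
  Task 1: deadline = 6
  Task 3: deadline = 14
  Task 4: deadline = 22
  Task 2: deadline = 33
Priority order (highest first): [1, 3, 4, 2]
Highest priority task = 1

1


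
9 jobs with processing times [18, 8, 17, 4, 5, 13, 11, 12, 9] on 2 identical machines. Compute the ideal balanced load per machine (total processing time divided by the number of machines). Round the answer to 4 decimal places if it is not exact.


Total processing time = 18 + 8 + 17 + 4 + 5 + 13 + 11 + 12 + 9 = 97
Number of machines = 2
Ideal balanced load = 97 / 2 = 48.5

48.5


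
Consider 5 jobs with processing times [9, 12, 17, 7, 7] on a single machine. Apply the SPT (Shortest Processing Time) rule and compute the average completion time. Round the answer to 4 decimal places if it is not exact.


Sort jobs by processing time (SPT order): [7, 7, 9, 12, 17]
Compute completion times sequentially:
  Job 1: processing = 7, completes at 7
  Job 2: processing = 7, completes at 14
  Job 3: processing = 9, completes at 23
  Job 4: processing = 12, completes at 35
  Job 5: processing = 17, completes at 52
Sum of completion times = 131
Average completion time = 131/5 = 26.2

26.2


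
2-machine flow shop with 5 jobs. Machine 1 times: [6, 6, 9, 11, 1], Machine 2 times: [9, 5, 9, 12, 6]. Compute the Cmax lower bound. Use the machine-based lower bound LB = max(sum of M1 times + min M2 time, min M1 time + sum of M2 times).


LB1 = sum(M1 times) + min(M2 times) = 33 + 5 = 38
LB2 = min(M1 times) + sum(M2 times) = 1 + 41 = 42
Lower bound = max(LB1, LB2) = max(38, 42) = 42

42


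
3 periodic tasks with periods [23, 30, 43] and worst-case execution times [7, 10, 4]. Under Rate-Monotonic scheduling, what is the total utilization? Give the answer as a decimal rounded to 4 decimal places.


Compute individual utilizations (exact fractions):
  Task 1: C/T = 7/23 (approx. 0.3043)
  Task 2: C/T = 10/30 = 1/3 (approx. 0.3333)
  Task 3: C/T = 4/43 (approx. 0.093)
Total utilization U = 7/23 + 1/3 + 4/43 = 2168/2967
Rounded to 4 decimal places: U = 0.7307
RM (Liu & Layland) bound for 3 tasks = 0.779763; compare with U = 2168/2967 (approx. 0.730704)
U <= bound, so schedulable by RM sufficient condition.

0.7307


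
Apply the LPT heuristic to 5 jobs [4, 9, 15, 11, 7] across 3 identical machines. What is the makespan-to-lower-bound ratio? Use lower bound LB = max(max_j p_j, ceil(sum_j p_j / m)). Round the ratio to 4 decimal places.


LPT order: [15, 11, 9, 7, 4]
Machine loads after assignment: [15, 15, 16]
LPT makespan = 16
Lower bound = max(max_job, ceil(total/3)) = max(15, 16) = 16
Ratio = 16 / 16 = 1.0

1.0


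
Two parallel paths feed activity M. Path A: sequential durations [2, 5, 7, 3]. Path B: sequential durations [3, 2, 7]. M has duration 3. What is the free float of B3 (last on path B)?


ES(B3) = sum of predecessors on chain B = 5
EF(B3) = ES + duration = 5 + 7 = 12
Successor of B3 is M. ES(M) = max(sum(A), sum(B)) = max(17, 12) = 17
Free float = ES(successor) - EF(current) = 17 - 12 = 5

5


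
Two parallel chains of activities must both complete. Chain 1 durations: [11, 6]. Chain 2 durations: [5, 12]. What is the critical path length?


Path A total = 11 + 6 = 17
Path B total = 5 + 12 = 17
Critical path = longest path = max(17, 17) = 17

17


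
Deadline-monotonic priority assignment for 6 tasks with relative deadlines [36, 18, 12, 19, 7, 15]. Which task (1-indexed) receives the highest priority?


Sort tasks by relative deadline (ascending):
  Task 5: deadline = 7
  Task 3: deadline = 12
  Task 6: deadline = 15
  Task 2: deadline = 18
  Task 4: deadline = 19
  Task 1: deadline = 36
Priority order (highest first): [5, 3, 6, 2, 4, 1]
Highest priority task = 5

5


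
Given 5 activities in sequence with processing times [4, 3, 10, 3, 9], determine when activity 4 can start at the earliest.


Activity 4 starts after activities 1 through 3 complete.
Predecessor durations: [4, 3, 10]
ES = 4 + 3 + 10 = 17

17


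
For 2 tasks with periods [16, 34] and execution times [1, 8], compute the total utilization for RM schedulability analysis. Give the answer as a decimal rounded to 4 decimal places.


Compute individual utilizations (exact fractions):
  Task 1: C/T = 1/16 (approx. 0.0625)
  Task 2: C/T = 8/34 = 4/17 (approx. 0.2353)
Total utilization U = 1/16 + 4/17 = 81/272
Rounded to 4 decimal places: U = 0.2978
RM (Liu & Layland) bound for 2 tasks = 0.828427; compare with U = 81/272 (approx. 0.297794)
U <= bound, so schedulable by RM sufficient condition.

0.2978


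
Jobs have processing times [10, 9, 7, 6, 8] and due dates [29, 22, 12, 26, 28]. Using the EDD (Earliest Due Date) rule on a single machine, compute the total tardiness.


Sort by due date (EDD order): [(7, 12), (9, 22), (6, 26), (8, 28), (10, 29)]
Compute completion times and tardiness:
  Job 1: p=7, d=12, C=7, tardiness=max(0,7-12)=0
  Job 2: p=9, d=22, C=16, tardiness=max(0,16-22)=0
  Job 3: p=6, d=26, C=22, tardiness=max(0,22-26)=0
  Job 4: p=8, d=28, C=30, tardiness=max(0,30-28)=2
  Job 5: p=10, d=29, C=40, tardiness=max(0,40-29)=11
Total tardiness = 13

13


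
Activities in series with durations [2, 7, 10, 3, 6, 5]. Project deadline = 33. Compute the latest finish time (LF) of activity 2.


LF(activity 2) = deadline - sum of successor durations
Successors: activities 3 through 6 with durations [10, 3, 6, 5]
Sum of successor durations = 24
LF = 33 - 24 = 9

9


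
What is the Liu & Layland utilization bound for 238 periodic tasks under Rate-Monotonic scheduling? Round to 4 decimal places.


Compute 2^(1/238) = 1.0029166282
Subtract 1: 1.0029166282 - 1 = 0.0029166282
Multiply by n: 238 * 0.0029166282 = 0.6941575116
Round to 4 dp: 0.6942

0.6942


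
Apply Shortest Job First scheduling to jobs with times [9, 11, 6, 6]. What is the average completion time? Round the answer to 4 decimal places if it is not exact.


SJF order (ascending): [6, 6, 9, 11]
Completion times:
  Job 1: burst=6, C=6
  Job 2: burst=6, C=12
  Job 3: burst=9, C=21
  Job 4: burst=11, C=32
Average completion = 71/4 = 17.75

17.75


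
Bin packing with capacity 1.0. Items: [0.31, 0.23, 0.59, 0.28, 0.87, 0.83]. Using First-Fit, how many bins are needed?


Place items sequentially using First-Fit:
  Item 0.31 -> new Bin 1
  Item 0.23 -> Bin 1 (now 0.54)
  Item 0.59 -> new Bin 2
  Item 0.28 -> Bin 1 (now 0.82)
  Item 0.87 -> new Bin 3
  Item 0.83 -> new Bin 4
Total bins used = 4

4


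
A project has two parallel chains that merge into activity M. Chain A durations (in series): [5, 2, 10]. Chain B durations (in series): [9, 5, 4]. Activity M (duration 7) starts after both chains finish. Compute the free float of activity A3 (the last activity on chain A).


ES(A3) = sum of predecessors on chain A = 7
EF(A3) = ES + duration = 7 + 10 = 17
Successor of A3 is M. ES(M) = max(sum(A), sum(B)) = max(17, 18) = 18
Free float = ES(successor) - EF(current) = 18 - 17 = 1

1


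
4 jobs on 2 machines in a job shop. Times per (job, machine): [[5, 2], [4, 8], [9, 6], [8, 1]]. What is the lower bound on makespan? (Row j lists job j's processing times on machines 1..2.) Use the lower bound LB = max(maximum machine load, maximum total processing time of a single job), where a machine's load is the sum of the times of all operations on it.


Machine loads:
  Machine 1: 5 + 4 + 9 + 8 = 26
  Machine 2: 2 + 8 + 6 + 1 = 17
Max machine load = 26
Job totals:
  Job 1: 7
  Job 2: 12
  Job 3: 15
  Job 4: 9
Max job total = 15
Lower bound = max(26, 15) = 26

26


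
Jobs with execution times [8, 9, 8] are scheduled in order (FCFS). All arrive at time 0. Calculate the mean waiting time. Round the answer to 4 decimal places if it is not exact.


FCFS order (as given): [8, 9, 8]
Waiting times:
  Job 1: wait = 0
  Job 2: wait = 8
  Job 3: wait = 17
Sum of waiting times = 25
Average waiting time = 25/3 = 8.3333

8.3333


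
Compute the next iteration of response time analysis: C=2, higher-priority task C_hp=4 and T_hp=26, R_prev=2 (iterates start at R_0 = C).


R_next = C + ceil(R_prev / T_hp) * C_hp
ceil(2 / 26) = ceil(0.0769) = 1
Interference = 1 * 4 = 4
R_next = 2 + 4 = 6

6


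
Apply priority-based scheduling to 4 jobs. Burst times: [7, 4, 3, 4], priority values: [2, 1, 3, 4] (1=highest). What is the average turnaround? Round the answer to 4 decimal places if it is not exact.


Sort by priority (ascending = highest first):
Order: [(1, 4), (2, 7), (3, 3), (4, 4)]
Completion times:
  Priority 1, burst=4, C=4
  Priority 2, burst=7, C=11
  Priority 3, burst=3, C=14
  Priority 4, burst=4, C=18
Average turnaround = 47/4 = 11.75

11.75


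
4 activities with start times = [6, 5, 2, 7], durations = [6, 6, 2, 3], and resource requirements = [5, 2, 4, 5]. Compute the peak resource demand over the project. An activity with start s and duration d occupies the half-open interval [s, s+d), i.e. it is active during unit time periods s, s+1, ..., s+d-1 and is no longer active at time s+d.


Each activity i is active on [start_i, start_i + duration_i).
Compute total resource usage per time slot:
  t=0: active resources = [], total = 0
  t=1: active resources = [], total = 0
  t=2: active resources = [4], total = 4
  t=3: active resources = [4], total = 4
  t=4: active resources = [], total = 0
  t=5: active resources = [2], total = 2
  t=6: active resources = [5, 2], total = 7
  t=7: active resources = [5, 2, 5], total = 12
  t=8: active resources = [5, 2, 5], total = 12
  t=9: active resources = [5, 2, 5], total = 12
  t=10: active resources = [5, 2], total = 7
  t=11: active resources = [5], total = 5
Peak resource demand = 12

12


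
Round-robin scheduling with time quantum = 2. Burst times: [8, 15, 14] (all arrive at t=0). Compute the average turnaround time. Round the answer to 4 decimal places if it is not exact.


Time quantum = 2
Execution trace:
  J1 runs 2 units, time = 2
  J2 runs 2 units, time = 4
  J3 runs 2 units, time = 6
  J1 runs 2 units, time = 8
  J2 runs 2 units, time = 10
  J3 runs 2 units, time = 12
  J1 runs 2 units, time = 14
  J2 runs 2 units, time = 16
  J3 runs 2 units, time = 18
  J1 runs 2 units, time = 20
  J2 runs 2 units, time = 22
  J3 runs 2 units, time = 24
  J2 runs 2 units, time = 26
  J3 runs 2 units, time = 28
  J2 runs 2 units, time = 30
  J3 runs 2 units, time = 32
  J2 runs 2 units, time = 34
  J3 runs 2 units, time = 36
  J2 runs 1 units, time = 37
Finish times: [20, 37, 36]
Average turnaround = 93/3 = 31.0

31.0


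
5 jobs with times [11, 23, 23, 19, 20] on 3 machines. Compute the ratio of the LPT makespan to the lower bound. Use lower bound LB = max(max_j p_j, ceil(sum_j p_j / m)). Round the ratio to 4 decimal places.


LPT order: [23, 23, 20, 19, 11]
Machine loads after assignment: [34, 23, 39]
LPT makespan = 39
Lower bound = max(max_job, ceil(total/3)) = max(23, 32) = 32
Ratio = 39 / 32 = 1.2188

1.2188


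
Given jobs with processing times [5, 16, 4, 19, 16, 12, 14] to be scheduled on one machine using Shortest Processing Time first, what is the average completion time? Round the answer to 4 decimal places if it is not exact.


Sort jobs by processing time (SPT order): [4, 5, 12, 14, 16, 16, 19]
Compute completion times sequentially:
  Job 1: processing = 4, completes at 4
  Job 2: processing = 5, completes at 9
  Job 3: processing = 12, completes at 21
  Job 4: processing = 14, completes at 35
  Job 5: processing = 16, completes at 51
  Job 6: processing = 16, completes at 67
  Job 7: processing = 19, completes at 86
Sum of completion times = 273
Average completion time = 273/7 = 39.0

39.0


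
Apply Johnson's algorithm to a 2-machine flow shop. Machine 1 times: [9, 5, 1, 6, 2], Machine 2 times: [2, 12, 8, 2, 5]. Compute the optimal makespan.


Apply Johnson's rule:
  Group 1 (a <= b): [(3, 1, 8), (5, 2, 5), (2, 5, 12)]
  Group 2 (a > b): [(1, 9, 2), (4, 6, 2)]
Optimal job order: [3, 5, 2, 1, 4]
Schedule:
  Job 3: M1 done at 1, M2 done at 9
  Job 5: M1 done at 3, M2 done at 14
  Job 2: M1 done at 8, M2 done at 26
  Job 1: M1 done at 17, M2 done at 28
  Job 4: M1 done at 23, M2 done at 30
Makespan = 30

30


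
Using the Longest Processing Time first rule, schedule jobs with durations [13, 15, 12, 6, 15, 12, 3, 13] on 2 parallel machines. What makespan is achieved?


Sort jobs in decreasing order (LPT): [15, 15, 13, 13, 12, 12, 6, 3]
Assign each job to the least loaded machine:
  Machine 1: jobs [15, 13, 12, 6], load = 46
  Machine 2: jobs [15, 13, 12, 3], load = 43
Makespan = max load = 46

46


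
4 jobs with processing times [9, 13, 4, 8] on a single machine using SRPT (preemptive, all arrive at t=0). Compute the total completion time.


Since all jobs arrive at t=0, SRPT equals SPT ordering.
SPT order: [4, 8, 9, 13]
Completion times:
  Job 1: p=4, C=4
  Job 2: p=8, C=12
  Job 3: p=9, C=21
  Job 4: p=13, C=34
Total completion time = 4 + 12 + 21 + 34 = 71

71


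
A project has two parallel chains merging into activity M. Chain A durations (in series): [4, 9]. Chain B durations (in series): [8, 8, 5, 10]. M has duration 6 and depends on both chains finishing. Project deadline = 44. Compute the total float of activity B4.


Forward pass: ES(B4) = sum of predecessors on chain B = 21
EF = ES + duration = 21 + 10 = 31
Backward pass: LF(M) = deadline = 44; LS(M) = 44 - 6 = 38
LF(B4) = LS(M) - sum(successors on chain B) = 38 - 0 = 38
LS = LF - duration = 38 - 10 = 28
Total float = LS - ES = 28 - 21 = 7

7


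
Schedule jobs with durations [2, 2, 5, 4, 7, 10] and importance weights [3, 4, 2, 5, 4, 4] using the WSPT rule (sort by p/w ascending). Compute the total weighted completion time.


Compute p/w ratios and sort ascending (WSPT): [(2, 4), (2, 3), (4, 5), (7, 4), (5, 2), (10, 4)]
Compute weighted completion times:
  Job (p=2,w=4): C=2, w*C=4*2=8
  Job (p=2,w=3): C=4, w*C=3*4=12
  Job (p=4,w=5): C=8, w*C=5*8=40
  Job (p=7,w=4): C=15, w*C=4*15=60
  Job (p=5,w=2): C=20, w*C=2*20=40
  Job (p=10,w=4): C=30, w*C=4*30=120
Total weighted completion time = 280

280


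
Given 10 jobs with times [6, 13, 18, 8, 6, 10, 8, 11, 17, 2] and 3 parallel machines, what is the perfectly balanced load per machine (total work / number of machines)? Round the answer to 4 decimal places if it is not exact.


Total processing time = 6 + 13 + 18 + 8 + 6 + 10 + 8 + 11 + 17 + 2 = 99
Number of machines = 3
Ideal balanced load = 99 / 3 = 33.0

33.0


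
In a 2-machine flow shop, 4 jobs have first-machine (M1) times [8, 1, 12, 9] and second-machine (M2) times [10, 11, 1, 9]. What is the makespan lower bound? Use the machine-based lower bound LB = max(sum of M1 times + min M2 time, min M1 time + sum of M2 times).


LB1 = sum(M1 times) + min(M2 times) = 30 + 1 = 31
LB2 = min(M1 times) + sum(M2 times) = 1 + 31 = 32
Lower bound = max(LB1, LB2) = max(31, 32) = 32

32


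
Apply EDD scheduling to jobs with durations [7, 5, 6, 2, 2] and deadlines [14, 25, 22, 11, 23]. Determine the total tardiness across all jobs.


Sort by due date (EDD order): [(2, 11), (7, 14), (6, 22), (2, 23), (5, 25)]
Compute completion times and tardiness:
  Job 1: p=2, d=11, C=2, tardiness=max(0,2-11)=0
  Job 2: p=7, d=14, C=9, tardiness=max(0,9-14)=0
  Job 3: p=6, d=22, C=15, tardiness=max(0,15-22)=0
  Job 4: p=2, d=23, C=17, tardiness=max(0,17-23)=0
  Job 5: p=5, d=25, C=22, tardiness=max(0,22-25)=0
Total tardiness = 0

0


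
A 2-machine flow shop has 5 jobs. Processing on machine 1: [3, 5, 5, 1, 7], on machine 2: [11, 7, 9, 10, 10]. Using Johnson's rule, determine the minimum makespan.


Apply Johnson's rule:
  Group 1 (a <= b): [(4, 1, 10), (1, 3, 11), (2, 5, 7), (3, 5, 9), (5, 7, 10)]
  Group 2 (a > b): []
Optimal job order: [4, 1, 2, 3, 5]
Schedule:
  Job 4: M1 done at 1, M2 done at 11
  Job 1: M1 done at 4, M2 done at 22
  Job 2: M1 done at 9, M2 done at 29
  Job 3: M1 done at 14, M2 done at 38
  Job 5: M1 done at 21, M2 done at 48
Makespan = 48

48


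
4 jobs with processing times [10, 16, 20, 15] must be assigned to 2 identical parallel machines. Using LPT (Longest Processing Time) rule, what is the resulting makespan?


Sort jobs in decreasing order (LPT): [20, 16, 15, 10]
Assign each job to the least loaded machine:
  Machine 1: jobs [20, 10], load = 30
  Machine 2: jobs [16, 15], load = 31
Makespan = max load = 31

31


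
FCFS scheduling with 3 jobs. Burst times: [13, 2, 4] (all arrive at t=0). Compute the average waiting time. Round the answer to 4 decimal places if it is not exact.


FCFS order (as given): [13, 2, 4]
Waiting times:
  Job 1: wait = 0
  Job 2: wait = 13
  Job 3: wait = 15
Sum of waiting times = 28
Average waiting time = 28/3 = 9.3333

9.3333


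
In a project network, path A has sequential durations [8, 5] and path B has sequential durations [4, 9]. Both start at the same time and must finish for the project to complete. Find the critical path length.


Path A total = 8 + 5 = 13
Path B total = 4 + 9 = 13
Critical path = longest path = max(13, 13) = 13

13


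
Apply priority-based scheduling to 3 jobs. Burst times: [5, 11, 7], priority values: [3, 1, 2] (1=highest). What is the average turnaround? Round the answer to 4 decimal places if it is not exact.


Sort by priority (ascending = highest first):
Order: [(1, 11), (2, 7), (3, 5)]
Completion times:
  Priority 1, burst=11, C=11
  Priority 2, burst=7, C=18
  Priority 3, burst=5, C=23
Average turnaround = 52/3 = 17.3333

17.3333


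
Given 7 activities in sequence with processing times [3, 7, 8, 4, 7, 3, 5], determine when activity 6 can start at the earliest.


Activity 6 starts after activities 1 through 5 complete.
Predecessor durations: [3, 7, 8, 4, 7]
ES = 3 + 7 + 8 + 4 + 7 = 29

29


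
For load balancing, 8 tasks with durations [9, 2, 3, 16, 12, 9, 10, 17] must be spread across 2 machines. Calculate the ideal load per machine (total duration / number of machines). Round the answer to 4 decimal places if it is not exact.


Total processing time = 9 + 2 + 3 + 16 + 12 + 9 + 10 + 17 = 78
Number of machines = 2
Ideal balanced load = 78 / 2 = 39.0

39.0


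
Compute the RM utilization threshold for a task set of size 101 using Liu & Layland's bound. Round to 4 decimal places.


Compute 2^(1/101) = 1.0068864466
Subtract 1: 1.0068864466 - 1 = 0.0068864466
Multiply by n: 101 * 0.0068864466 = 0.6955311066
Round to 4 dp: 0.6955

0.6955


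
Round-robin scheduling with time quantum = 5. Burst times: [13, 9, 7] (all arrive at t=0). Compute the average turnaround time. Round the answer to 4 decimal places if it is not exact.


Time quantum = 5
Execution trace:
  J1 runs 5 units, time = 5
  J2 runs 5 units, time = 10
  J3 runs 5 units, time = 15
  J1 runs 5 units, time = 20
  J2 runs 4 units, time = 24
  J3 runs 2 units, time = 26
  J1 runs 3 units, time = 29
Finish times: [29, 24, 26]
Average turnaround = 79/3 = 26.3333

26.3333


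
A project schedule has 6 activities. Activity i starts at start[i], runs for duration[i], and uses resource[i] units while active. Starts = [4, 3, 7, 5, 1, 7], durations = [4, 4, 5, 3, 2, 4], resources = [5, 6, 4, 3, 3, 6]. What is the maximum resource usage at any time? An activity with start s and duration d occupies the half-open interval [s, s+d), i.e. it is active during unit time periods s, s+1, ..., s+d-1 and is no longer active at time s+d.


Each activity i is active on [start_i, start_i + duration_i).
Compute total resource usage per time slot:
  t=0: active resources = [], total = 0
  t=1: active resources = [3], total = 3
  t=2: active resources = [3], total = 3
  t=3: active resources = [6], total = 6
  t=4: active resources = [5, 6], total = 11
  t=5: active resources = [5, 6, 3], total = 14
  t=6: active resources = [5, 6, 3], total = 14
  t=7: active resources = [5, 4, 3, 6], total = 18
  t=8: active resources = [4, 6], total = 10
  t=9: active resources = [4, 6], total = 10
  t=10: active resources = [4, 6], total = 10
  t=11: active resources = [4], total = 4
Peak resource demand = 18

18


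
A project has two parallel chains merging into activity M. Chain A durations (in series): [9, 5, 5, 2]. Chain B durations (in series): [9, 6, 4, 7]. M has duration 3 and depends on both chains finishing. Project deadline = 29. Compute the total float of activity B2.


Forward pass: ES(B2) = sum of predecessors on chain B = 9
EF = ES + duration = 9 + 6 = 15
Backward pass: LF(M) = deadline = 29; LS(M) = 29 - 3 = 26
LF(B2) = LS(M) - sum(successors on chain B) = 26 - 11 = 15
LS = LF - duration = 15 - 6 = 9
Total float = LS - ES = 9 - 9 = 0

0


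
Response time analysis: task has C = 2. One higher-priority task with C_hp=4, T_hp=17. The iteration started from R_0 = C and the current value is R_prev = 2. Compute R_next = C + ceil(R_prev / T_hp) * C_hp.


R_next = C + ceil(R_prev / T_hp) * C_hp
ceil(2 / 17) = ceil(0.1176) = 1
Interference = 1 * 4 = 4
R_next = 2 + 4 = 6

6


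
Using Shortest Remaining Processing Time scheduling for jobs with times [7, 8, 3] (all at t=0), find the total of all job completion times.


Since all jobs arrive at t=0, SRPT equals SPT ordering.
SPT order: [3, 7, 8]
Completion times:
  Job 1: p=3, C=3
  Job 2: p=7, C=10
  Job 3: p=8, C=18
Total completion time = 3 + 10 + 18 = 31

31


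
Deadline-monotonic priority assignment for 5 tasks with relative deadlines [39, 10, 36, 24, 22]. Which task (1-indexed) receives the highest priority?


Sort tasks by relative deadline (ascending):
  Task 2: deadline = 10
  Task 5: deadline = 22
  Task 4: deadline = 24
  Task 3: deadline = 36
  Task 1: deadline = 39
Priority order (highest first): [2, 5, 4, 3, 1]
Highest priority task = 2

2


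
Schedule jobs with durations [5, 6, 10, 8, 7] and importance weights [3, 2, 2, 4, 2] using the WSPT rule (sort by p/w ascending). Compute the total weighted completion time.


Compute p/w ratios and sort ascending (WSPT): [(5, 3), (8, 4), (6, 2), (7, 2), (10, 2)]
Compute weighted completion times:
  Job (p=5,w=3): C=5, w*C=3*5=15
  Job (p=8,w=4): C=13, w*C=4*13=52
  Job (p=6,w=2): C=19, w*C=2*19=38
  Job (p=7,w=2): C=26, w*C=2*26=52
  Job (p=10,w=2): C=36, w*C=2*36=72
Total weighted completion time = 229

229


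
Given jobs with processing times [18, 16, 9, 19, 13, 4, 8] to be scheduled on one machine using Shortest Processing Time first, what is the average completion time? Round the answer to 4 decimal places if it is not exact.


Sort jobs by processing time (SPT order): [4, 8, 9, 13, 16, 18, 19]
Compute completion times sequentially:
  Job 1: processing = 4, completes at 4
  Job 2: processing = 8, completes at 12
  Job 3: processing = 9, completes at 21
  Job 4: processing = 13, completes at 34
  Job 5: processing = 16, completes at 50
  Job 6: processing = 18, completes at 68
  Job 7: processing = 19, completes at 87
Sum of completion times = 276
Average completion time = 276/7 = 39.4286

39.4286


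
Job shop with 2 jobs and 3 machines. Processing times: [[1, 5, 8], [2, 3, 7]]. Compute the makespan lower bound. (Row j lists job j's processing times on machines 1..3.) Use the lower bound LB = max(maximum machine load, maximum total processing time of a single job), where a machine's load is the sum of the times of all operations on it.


Machine loads:
  Machine 1: 1 + 2 = 3
  Machine 2: 5 + 3 = 8
  Machine 3: 8 + 7 = 15
Max machine load = 15
Job totals:
  Job 1: 14
  Job 2: 12
Max job total = 14
Lower bound = max(15, 14) = 15

15


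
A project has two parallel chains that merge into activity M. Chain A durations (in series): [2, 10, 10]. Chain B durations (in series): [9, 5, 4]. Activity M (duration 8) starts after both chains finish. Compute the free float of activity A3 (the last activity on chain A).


ES(A3) = sum of predecessors on chain A = 12
EF(A3) = ES + duration = 12 + 10 = 22
Successor of A3 is M. ES(M) = max(sum(A), sum(B)) = max(22, 18) = 22
Free float = ES(successor) - EF(current) = 22 - 22 = 0

0


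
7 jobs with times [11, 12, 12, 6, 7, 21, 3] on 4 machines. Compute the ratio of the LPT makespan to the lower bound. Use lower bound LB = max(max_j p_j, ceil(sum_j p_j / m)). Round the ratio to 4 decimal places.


LPT order: [21, 12, 12, 11, 7, 6, 3]
Machine loads after assignment: [21, 18, 15, 18]
LPT makespan = 21
Lower bound = max(max_job, ceil(total/4)) = max(21, 18) = 21
Ratio = 21 / 21 = 1.0

1.0


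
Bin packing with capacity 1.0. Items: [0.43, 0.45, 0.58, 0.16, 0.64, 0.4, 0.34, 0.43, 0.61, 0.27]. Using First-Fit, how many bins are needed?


Place items sequentially using First-Fit:
  Item 0.43 -> new Bin 1
  Item 0.45 -> Bin 1 (now 0.88)
  Item 0.58 -> new Bin 2
  Item 0.16 -> Bin 2 (now 0.74)
  Item 0.64 -> new Bin 3
  Item 0.4 -> new Bin 4
  Item 0.34 -> Bin 3 (now 0.98)
  Item 0.43 -> Bin 4 (now 0.83)
  Item 0.61 -> new Bin 5
  Item 0.27 -> Bin 5 (now 0.88)
Total bins used = 5

5


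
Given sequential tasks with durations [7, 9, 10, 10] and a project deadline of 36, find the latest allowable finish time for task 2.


LF(activity 2) = deadline - sum of successor durations
Successors: activities 3 through 4 with durations [10, 10]
Sum of successor durations = 20
LF = 36 - 20 = 16

16


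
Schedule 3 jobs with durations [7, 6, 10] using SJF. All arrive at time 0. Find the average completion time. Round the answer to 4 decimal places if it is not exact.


SJF order (ascending): [6, 7, 10]
Completion times:
  Job 1: burst=6, C=6
  Job 2: burst=7, C=13
  Job 3: burst=10, C=23
Average completion = 42/3 = 14.0

14.0


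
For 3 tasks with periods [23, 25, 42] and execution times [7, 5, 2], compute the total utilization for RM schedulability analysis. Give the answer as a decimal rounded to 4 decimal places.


Compute individual utilizations (exact fractions):
  Task 1: C/T = 7/23 (approx. 0.3043)
  Task 2: C/T = 5/25 = 1/5 (approx. 0.2)
  Task 3: C/T = 2/42 = 1/21 (approx. 0.0476)
Total utilization U = 7/23 + 1/5 + 1/21 = 1333/2415
Rounded to 4 decimal places: U = 0.5520
RM (Liu & Layland) bound for 3 tasks = 0.779763; compare with U = 1333/2415 (approx. 0.551967)
U <= bound, so schedulable by RM sufficient condition.

0.5520


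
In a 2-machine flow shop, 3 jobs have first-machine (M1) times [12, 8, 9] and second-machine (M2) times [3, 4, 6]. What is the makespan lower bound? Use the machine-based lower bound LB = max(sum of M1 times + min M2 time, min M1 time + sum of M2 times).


LB1 = sum(M1 times) + min(M2 times) = 29 + 3 = 32
LB2 = min(M1 times) + sum(M2 times) = 8 + 13 = 21
Lower bound = max(LB1, LB2) = max(32, 21) = 32

32


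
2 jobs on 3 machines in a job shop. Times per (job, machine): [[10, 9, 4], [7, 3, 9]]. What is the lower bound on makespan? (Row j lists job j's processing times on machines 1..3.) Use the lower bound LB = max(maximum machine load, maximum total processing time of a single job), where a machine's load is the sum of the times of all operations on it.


Machine loads:
  Machine 1: 10 + 7 = 17
  Machine 2: 9 + 3 = 12
  Machine 3: 4 + 9 = 13
Max machine load = 17
Job totals:
  Job 1: 23
  Job 2: 19
Max job total = 23
Lower bound = max(17, 23) = 23

23


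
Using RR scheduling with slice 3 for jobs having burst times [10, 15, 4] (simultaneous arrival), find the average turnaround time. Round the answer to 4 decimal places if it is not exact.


Time quantum = 3
Execution trace:
  J1 runs 3 units, time = 3
  J2 runs 3 units, time = 6
  J3 runs 3 units, time = 9
  J1 runs 3 units, time = 12
  J2 runs 3 units, time = 15
  J3 runs 1 units, time = 16
  J1 runs 3 units, time = 19
  J2 runs 3 units, time = 22
  J1 runs 1 units, time = 23
  J2 runs 3 units, time = 26
  J2 runs 3 units, time = 29
Finish times: [23, 29, 16]
Average turnaround = 68/3 = 22.6667

22.6667


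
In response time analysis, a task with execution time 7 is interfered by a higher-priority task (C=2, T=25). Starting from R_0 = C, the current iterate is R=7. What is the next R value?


R_next = C + ceil(R_prev / T_hp) * C_hp
ceil(7 / 25) = ceil(0.28) = 1
Interference = 1 * 2 = 2
R_next = 7 + 2 = 9

9


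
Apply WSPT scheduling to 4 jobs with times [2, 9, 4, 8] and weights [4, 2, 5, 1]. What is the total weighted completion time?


Compute p/w ratios and sort ascending (WSPT): [(2, 4), (4, 5), (9, 2), (8, 1)]
Compute weighted completion times:
  Job (p=2,w=4): C=2, w*C=4*2=8
  Job (p=4,w=5): C=6, w*C=5*6=30
  Job (p=9,w=2): C=15, w*C=2*15=30
  Job (p=8,w=1): C=23, w*C=1*23=23
Total weighted completion time = 91

91


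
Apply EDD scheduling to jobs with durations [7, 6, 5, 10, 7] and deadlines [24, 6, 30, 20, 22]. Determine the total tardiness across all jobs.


Sort by due date (EDD order): [(6, 6), (10, 20), (7, 22), (7, 24), (5, 30)]
Compute completion times and tardiness:
  Job 1: p=6, d=6, C=6, tardiness=max(0,6-6)=0
  Job 2: p=10, d=20, C=16, tardiness=max(0,16-20)=0
  Job 3: p=7, d=22, C=23, tardiness=max(0,23-22)=1
  Job 4: p=7, d=24, C=30, tardiness=max(0,30-24)=6
  Job 5: p=5, d=30, C=35, tardiness=max(0,35-30)=5
Total tardiness = 12

12


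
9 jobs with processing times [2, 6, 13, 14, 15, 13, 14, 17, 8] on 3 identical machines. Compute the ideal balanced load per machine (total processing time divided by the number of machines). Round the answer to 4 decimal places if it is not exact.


Total processing time = 2 + 6 + 13 + 14 + 15 + 13 + 14 + 17 + 8 = 102
Number of machines = 3
Ideal balanced load = 102 / 3 = 34.0

34.0


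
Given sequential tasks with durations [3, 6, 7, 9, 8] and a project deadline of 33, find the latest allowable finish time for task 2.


LF(activity 2) = deadline - sum of successor durations
Successors: activities 3 through 5 with durations [7, 9, 8]
Sum of successor durations = 24
LF = 33 - 24 = 9

9


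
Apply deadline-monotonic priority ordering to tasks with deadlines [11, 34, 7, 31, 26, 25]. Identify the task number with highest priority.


Sort tasks by relative deadline (ascending):
  Task 3: deadline = 7
  Task 1: deadline = 11
  Task 6: deadline = 25
  Task 5: deadline = 26
  Task 4: deadline = 31
  Task 2: deadline = 34
Priority order (highest first): [3, 1, 6, 5, 4, 2]
Highest priority task = 3

3


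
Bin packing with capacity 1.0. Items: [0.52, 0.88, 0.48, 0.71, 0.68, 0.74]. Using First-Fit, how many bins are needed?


Place items sequentially using First-Fit:
  Item 0.52 -> new Bin 1
  Item 0.88 -> new Bin 2
  Item 0.48 -> Bin 1 (now 1.0)
  Item 0.71 -> new Bin 3
  Item 0.68 -> new Bin 4
  Item 0.74 -> new Bin 5
Total bins used = 5

5


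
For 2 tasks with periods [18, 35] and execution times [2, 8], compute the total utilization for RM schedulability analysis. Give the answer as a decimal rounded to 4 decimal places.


Compute individual utilizations (exact fractions):
  Task 1: C/T = 2/18 = 1/9 (approx. 0.1111)
  Task 2: C/T = 8/35 (approx. 0.2286)
Total utilization U = 1/9 + 8/35 = 107/315
Rounded to 4 decimal places: U = 0.3397
RM (Liu & Layland) bound for 2 tasks = 0.828427; compare with U = 107/315 (approx. 0.339683)
U <= bound, so schedulable by RM sufficient condition.

0.3397


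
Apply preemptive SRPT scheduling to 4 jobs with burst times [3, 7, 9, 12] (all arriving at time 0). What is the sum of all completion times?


Since all jobs arrive at t=0, SRPT equals SPT ordering.
SPT order: [3, 7, 9, 12]
Completion times:
  Job 1: p=3, C=3
  Job 2: p=7, C=10
  Job 3: p=9, C=19
  Job 4: p=12, C=31
Total completion time = 3 + 10 + 19 + 31 = 63

63


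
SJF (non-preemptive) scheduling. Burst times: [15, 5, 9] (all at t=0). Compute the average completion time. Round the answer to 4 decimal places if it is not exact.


SJF order (ascending): [5, 9, 15]
Completion times:
  Job 1: burst=5, C=5
  Job 2: burst=9, C=14
  Job 3: burst=15, C=29
Average completion = 48/3 = 16.0

16.0


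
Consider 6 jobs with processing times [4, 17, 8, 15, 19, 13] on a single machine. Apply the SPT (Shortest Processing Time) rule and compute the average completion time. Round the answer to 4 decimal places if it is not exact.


Sort jobs by processing time (SPT order): [4, 8, 13, 15, 17, 19]
Compute completion times sequentially:
  Job 1: processing = 4, completes at 4
  Job 2: processing = 8, completes at 12
  Job 3: processing = 13, completes at 25
  Job 4: processing = 15, completes at 40
  Job 5: processing = 17, completes at 57
  Job 6: processing = 19, completes at 76
Sum of completion times = 214
Average completion time = 214/6 = 35.6667

35.6667
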